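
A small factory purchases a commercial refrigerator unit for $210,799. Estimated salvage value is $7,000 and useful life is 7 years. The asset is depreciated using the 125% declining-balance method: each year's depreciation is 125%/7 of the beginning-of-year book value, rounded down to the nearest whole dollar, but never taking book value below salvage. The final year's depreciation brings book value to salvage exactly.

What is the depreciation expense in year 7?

Depreciable base = $210,799 − $7,000 = $203,799.
Year 1: ⌊$210,799 × 125%/7⌋ = $37,642. Book value $173,157.
Year 2: ⌊$173,157 × 125%/7⌋ = $30,920. Book value $142,237.
Year 3: ⌊$142,237 × 125%/7⌋ = $25,399. Book value $116,838.
Year 4: ⌊$116,838 × 125%/7⌋ = $20,863. Book value $95,975.
Year 5: ⌊$95,975 × 125%/7⌋ = $17,138. Book value $78,837.
Year 6: ⌊$78,837 × 125%/7⌋ = $14,078. Book value $64,759.
Year 7 (final): $64,759 − $7,000 = $57,759. Book value $7,000.

$57,759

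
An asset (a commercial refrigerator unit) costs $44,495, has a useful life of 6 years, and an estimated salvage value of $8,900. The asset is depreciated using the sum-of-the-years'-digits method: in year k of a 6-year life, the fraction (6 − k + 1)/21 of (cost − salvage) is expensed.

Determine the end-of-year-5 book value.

$10,595

Depreciable base = $44,495 − $8,900 = $35,595.
Sum of the years' digits = 6+5+4+3+2+1 = 21.
Year 1: $35,595 × 6/21 = $10,170. Book value $34,325.
Year 2: $35,595 × 5/21 = $8,475. Book value $25,850.
Year 3: $35,595 × 4/21 = $6,780. Book value $19,070.
Year 4: $35,595 × 3/21 = $5,085. Book value $13,985.
Year 5: $35,595 × 2/21 = $3,390. Book value $10,595.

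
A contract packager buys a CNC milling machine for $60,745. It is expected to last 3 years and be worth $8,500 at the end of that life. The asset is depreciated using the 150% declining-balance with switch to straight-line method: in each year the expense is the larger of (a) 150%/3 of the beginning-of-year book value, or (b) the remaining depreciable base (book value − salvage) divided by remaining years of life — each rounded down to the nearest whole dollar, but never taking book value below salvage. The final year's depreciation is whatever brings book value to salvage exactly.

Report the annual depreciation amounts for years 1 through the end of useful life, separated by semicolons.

$30,372; $15,186; $6,687

Depreciable base = $60,745 − $8,500 = $52,245.
Year 1: DB = ⌊$60,745 × 150%/3⌋ = $30,372; SL = ⌊$52,245/3⌋ = $17,415 → take DB $30,372. Book value $30,373.
Year 2: DB = ⌊$30,373 × 150%/3⌋ = $15,186; SL = ⌊$21,873/2⌋ = $10,936 → take DB $15,186. Book value $15,187.
Year 3 (final): $15,187 − $8,500 = $6,687. Book value $8,500.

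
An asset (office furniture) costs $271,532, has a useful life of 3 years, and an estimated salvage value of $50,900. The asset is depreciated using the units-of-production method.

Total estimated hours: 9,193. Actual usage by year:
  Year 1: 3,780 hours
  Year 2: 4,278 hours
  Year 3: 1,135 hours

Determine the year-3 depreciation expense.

$27,240

Depreciable base = $271,532 − $50,900 = $220,632.
Rate = $220,632 / 9,193 hours = $24 per hour.
Year 1: 3,780 × $24 = $90,720. Book value $180,812.
Year 2: 4,278 × $24 = $102,672. Book value $78,140.
Year 3: 1,135 × $24 = $27,240. Book value $50,900.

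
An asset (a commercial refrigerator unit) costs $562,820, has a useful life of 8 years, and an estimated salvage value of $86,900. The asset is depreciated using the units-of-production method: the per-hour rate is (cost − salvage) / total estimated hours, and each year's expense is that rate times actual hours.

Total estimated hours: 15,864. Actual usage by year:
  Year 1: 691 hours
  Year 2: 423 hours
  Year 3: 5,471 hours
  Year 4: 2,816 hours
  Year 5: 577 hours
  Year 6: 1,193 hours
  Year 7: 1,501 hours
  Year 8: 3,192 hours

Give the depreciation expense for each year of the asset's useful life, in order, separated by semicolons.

Depreciable base = $562,820 − $86,900 = $475,920.
Rate = $475,920 / 15,864 hours = $30 per hour.
Year 1: 691 × $30 = $20,730. Book value $542,090.
Year 2: 423 × $30 = $12,690. Book value $529,400.
Year 3: 5,471 × $30 = $164,130. Book value $365,270.
Year 4: 2,816 × $30 = $84,480. Book value $280,790.
Year 5: 577 × $30 = $17,310. Book value $263,480.
Year 6: 1,193 × $30 = $35,790. Book value $227,690.
Year 7: 1,501 × $30 = $45,030. Book value $182,660.
Year 8: 3,192 × $30 = $95,760. Book value $86,900.

$20,730; $12,690; $164,130; $84,480; $17,310; $35,790; $45,030; $95,760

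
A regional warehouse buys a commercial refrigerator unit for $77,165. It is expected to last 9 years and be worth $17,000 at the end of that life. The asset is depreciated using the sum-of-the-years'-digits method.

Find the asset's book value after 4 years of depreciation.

Depreciable base = $77,165 − $17,000 = $60,165.
Sum of the years' digits = 9+8+7+6+5+4+3+2+1 = 45.
Year 1: $60,165 × 9/45 = $12,033. Book value $65,132.
Year 2: $60,165 × 8/45 = $10,696. Book value $54,436.
Year 3: $60,165 × 7/45 = $9,359. Book value $45,077.
Year 4: $60,165 × 6/45 = $8,022. Book value $37,055.

$37,055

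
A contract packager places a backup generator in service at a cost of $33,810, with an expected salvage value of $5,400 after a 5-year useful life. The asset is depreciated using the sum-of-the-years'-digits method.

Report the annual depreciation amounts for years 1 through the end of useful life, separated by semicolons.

$9,470; $7,576; $5,682; $3,788; $1,894

Depreciable base = $33,810 − $5,400 = $28,410.
Sum of the years' digits = 5+4+3+2+1 = 15.
Year 1: $28,410 × 5/15 = $9,470. Book value $24,340.
Year 2: $28,410 × 4/15 = $7,576. Book value $16,764.
Year 3: $28,410 × 3/15 = $5,682. Book value $11,082.
Year 4: $28,410 × 2/15 = $3,788. Book value $7,294.
Year 5: $28,410 × 1/15 = $1,894. Book value $5,400.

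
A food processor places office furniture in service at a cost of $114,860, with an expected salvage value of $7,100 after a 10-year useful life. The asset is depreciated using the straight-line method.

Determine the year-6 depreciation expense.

$10,776

Depreciable base = $114,860 − $7,100 = $107,760.
Annual expense = $107,760 / 10 = $10,776.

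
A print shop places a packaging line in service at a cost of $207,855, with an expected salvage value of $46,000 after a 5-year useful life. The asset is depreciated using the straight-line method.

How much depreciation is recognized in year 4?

$32,371

Depreciable base = $207,855 − $46,000 = $161,855.
Annual expense = $161,855 / 5 = $32,371.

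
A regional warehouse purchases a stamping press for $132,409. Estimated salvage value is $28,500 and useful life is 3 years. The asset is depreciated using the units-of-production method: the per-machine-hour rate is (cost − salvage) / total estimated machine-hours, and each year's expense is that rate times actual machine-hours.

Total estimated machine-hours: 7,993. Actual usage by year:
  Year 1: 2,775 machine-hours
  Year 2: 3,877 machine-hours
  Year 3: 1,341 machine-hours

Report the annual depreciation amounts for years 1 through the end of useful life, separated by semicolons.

Depreciable base = $132,409 − $28,500 = $103,909.
Rate = $103,909 / 7,993 machine-hours = $13 per machine-hour.
Year 1: 2,775 × $13 = $36,075. Book value $96,334.
Year 2: 3,877 × $13 = $50,401. Book value $45,933.
Year 3: 1,341 × $13 = $17,433. Book value $28,500.

$36,075; $50,401; $17,433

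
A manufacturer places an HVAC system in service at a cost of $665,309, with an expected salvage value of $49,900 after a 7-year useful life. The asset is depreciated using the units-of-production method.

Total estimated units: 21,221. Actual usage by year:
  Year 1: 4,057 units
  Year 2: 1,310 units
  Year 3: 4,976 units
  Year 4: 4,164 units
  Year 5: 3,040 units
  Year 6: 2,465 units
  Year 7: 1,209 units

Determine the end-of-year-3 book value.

$365,362

Depreciable base = $665,309 − $49,900 = $615,409.
Rate = $615,409 / 21,221 units = $29 per unit.
Year 1: 4,057 × $29 = $117,653. Book value $547,656.
Year 2: 1,310 × $29 = $37,990. Book value $509,666.
Year 3: 4,976 × $29 = $144,304. Book value $365,362.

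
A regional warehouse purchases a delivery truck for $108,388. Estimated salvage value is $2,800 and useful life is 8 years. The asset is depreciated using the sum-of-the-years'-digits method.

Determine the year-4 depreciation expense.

$14,665

Depreciable base = $108,388 − $2,800 = $105,588.
Sum of the years' digits = 8+7+6+5+4+3+2+1 = 36.
Year 1: $105,588 × 8/36 = $23,464. Book value $84,924.
Year 2: $105,588 × 7/36 = $20,531. Book value $64,393.
Year 3: $105,588 × 6/36 = $17,598. Book value $46,795.
Year 4: $105,588 × 5/36 = $14,665. Book value $32,130.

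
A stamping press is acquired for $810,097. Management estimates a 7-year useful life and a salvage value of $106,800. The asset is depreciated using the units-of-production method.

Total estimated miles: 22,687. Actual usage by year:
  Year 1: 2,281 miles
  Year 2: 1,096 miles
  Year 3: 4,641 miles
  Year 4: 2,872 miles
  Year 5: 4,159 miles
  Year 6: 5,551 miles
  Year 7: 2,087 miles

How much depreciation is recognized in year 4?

$89,032

Depreciable base = $810,097 − $106,800 = $703,297.
Rate = $703,297 / 22,687 miles = $31 per mile.
Year 1: 2,281 × $31 = $70,711. Book value $739,386.
Year 2: 1,096 × $31 = $33,976. Book value $705,410.
Year 3: 4,641 × $31 = $143,871. Book value $561,539.
Year 4: 2,872 × $31 = $89,032. Book value $472,507.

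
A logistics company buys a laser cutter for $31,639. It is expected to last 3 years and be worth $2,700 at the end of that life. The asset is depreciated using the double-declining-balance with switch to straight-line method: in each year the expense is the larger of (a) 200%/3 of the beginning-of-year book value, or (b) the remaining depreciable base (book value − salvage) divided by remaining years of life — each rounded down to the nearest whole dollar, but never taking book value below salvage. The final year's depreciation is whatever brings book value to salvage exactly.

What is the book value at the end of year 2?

$3,516

Depreciable base = $31,639 − $2,700 = $28,939.
Year 1: DB = ⌊$31,639 × 200%/3⌋ = $21,092; SL = ⌊$28,939/3⌋ = $9,646 → take DB $21,092. Book value $10,547.
Year 2: DB = ⌊$10,547 × 200%/3⌋ = $7,031; SL = ⌊$7,847/2⌋ = $3,923 → take DB $7,031. Book value $3,516.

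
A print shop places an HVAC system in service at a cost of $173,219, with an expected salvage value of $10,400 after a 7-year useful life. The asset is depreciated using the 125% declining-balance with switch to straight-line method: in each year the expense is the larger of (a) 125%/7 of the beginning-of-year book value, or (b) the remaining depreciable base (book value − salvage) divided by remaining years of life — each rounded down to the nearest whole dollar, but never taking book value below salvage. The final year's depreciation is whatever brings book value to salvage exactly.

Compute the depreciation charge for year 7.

Depreciable base = $173,219 − $10,400 = $162,819.
Year 1: DB = ⌊$173,219 × 125%/7⌋ = $30,931; SL = ⌊$162,819/7⌋ = $23,259 → take DB $30,931. Book value $142,288.
Year 2: DB = ⌊$142,288 × 125%/7⌋ = $25,408; SL = ⌊$131,888/6⌋ = $21,981 → take DB $25,408. Book value $116,880.
Year 3: DB = ⌊$116,880 × 125%/7⌋ = $20,871; SL = ⌊$106,480/5⌋ = $21,296 → take SL $21,296. Book value $95,584.
Year 4: DB = ⌊$95,584 × 125%/7⌋ = $17,068; SL = ⌊$85,184/4⌋ = $21,296 → take SL $21,296. Book value $74,288.
Year 5: DB = ⌊$74,288 × 125%/7⌋ = $13,265; SL = ⌊$63,888/3⌋ = $21,296 → take SL $21,296. Book value $52,992.
Year 6: DB = ⌊$52,992 × 125%/7⌋ = $9,462; SL = ⌊$42,592/2⌋ = $21,296 → take SL $21,296. Book value $31,696.
Year 7 (final): $31,696 − $10,400 = $21,296. Book value $10,400.

$21,296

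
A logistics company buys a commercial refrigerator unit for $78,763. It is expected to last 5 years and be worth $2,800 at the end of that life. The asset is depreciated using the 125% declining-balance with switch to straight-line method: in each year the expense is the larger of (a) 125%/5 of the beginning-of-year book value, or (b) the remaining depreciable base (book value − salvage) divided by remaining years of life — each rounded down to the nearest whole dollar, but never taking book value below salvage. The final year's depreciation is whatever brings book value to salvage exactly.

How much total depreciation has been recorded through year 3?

$48,293

Depreciable base = $78,763 − $2,800 = $75,963.
Year 1: DB = ⌊$78,763 × 125%/5⌋ = $19,690; SL = ⌊$75,963/5⌋ = $15,192 → take DB $19,690. Book value $59,073.
Year 2: DB = ⌊$59,073 × 125%/5⌋ = $14,768; SL = ⌊$56,273/4⌋ = $14,068 → take DB $14,768. Book value $44,305.
Year 3: DB = ⌊$44,305 × 125%/5⌋ = $11,076; SL = ⌊$41,505/3⌋ = $13,835 → take SL $13,835. Book value $30,470.
Accumulated through year 3 = $78,763 − $30,470 = $48,293.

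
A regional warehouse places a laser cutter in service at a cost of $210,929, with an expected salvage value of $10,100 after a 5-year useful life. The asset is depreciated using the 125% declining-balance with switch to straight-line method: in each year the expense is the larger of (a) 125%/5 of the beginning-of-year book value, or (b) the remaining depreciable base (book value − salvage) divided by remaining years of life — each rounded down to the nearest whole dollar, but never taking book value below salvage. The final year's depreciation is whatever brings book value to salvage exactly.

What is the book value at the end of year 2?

Depreciable base = $210,929 − $10,100 = $200,829.
Year 1: DB = ⌊$210,929 × 125%/5⌋ = $52,732; SL = ⌊$200,829/5⌋ = $40,165 → take DB $52,732. Book value $158,197.
Year 2: DB = ⌊$158,197 × 125%/5⌋ = $39,549; SL = ⌊$148,097/4⌋ = $37,024 → take DB $39,549. Book value $118,648.

$118,648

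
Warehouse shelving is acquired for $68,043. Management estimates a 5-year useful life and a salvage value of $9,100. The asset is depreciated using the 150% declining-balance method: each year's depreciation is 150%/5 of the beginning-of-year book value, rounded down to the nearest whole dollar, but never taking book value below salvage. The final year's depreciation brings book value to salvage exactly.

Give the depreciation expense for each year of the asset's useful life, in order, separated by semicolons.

$20,412; $14,289; $10,002; $7,002; $7,238

Depreciable base = $68,043 − $9,100 = $58,943.
Year 1: ⌊$68,043 × 150%/5⌋ = $20,412. Book value $47,631.
Year 2: ⌊$47,631 × 150%/5⌋ = $14,289. Book value $33,342.
Year 3: ⌊$33,342 × 150%/5⌋ = $10,002. Book value $23,340.
Year 4: ⌊$23,340 × 150%/5⌋ = $7,002. Book value $16,338.
Year 5 (final): $16,338 − $9,100 = $7,238. Book value $9,100.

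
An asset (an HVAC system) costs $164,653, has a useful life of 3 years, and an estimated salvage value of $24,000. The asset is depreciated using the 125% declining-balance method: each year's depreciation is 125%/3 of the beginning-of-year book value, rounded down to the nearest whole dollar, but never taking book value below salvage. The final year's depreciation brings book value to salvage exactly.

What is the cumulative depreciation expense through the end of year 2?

$108,625

Depreciable base = $164,653 − $24,000 = $140,653.
Year 1: ⌊$164,653 × 125%/3⌋ = $68,605. Book value $96,048.
Year 2: ⌊$96,048 × 125%/3⌋ = $40,020. Book value $56,028.
Accumulated through year 2 = $164,653 − $56,028 = $108,625.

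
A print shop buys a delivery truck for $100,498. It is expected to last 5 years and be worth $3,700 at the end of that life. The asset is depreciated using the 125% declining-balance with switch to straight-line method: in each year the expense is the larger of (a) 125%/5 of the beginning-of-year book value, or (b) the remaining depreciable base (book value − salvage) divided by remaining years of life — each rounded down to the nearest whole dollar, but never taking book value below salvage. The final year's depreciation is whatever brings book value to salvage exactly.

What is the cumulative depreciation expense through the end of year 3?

Depreciable base = $100,498 − $3,700 = $96,798.
Year 1: DB = ⌊$100,498 × 125%/5⌋ = $25,124; SL = ⌊$96,798/5⌋ = $19,359 → take DB $25,124. Book value $75,374.
Year 2: DB = ⌊$75,374 × 125%/5⌋ = $18,843; SL = ⌊$71,674/4⌋ = $17,918 → take DB $18,843. Book value $56,531.
Year 3: DB = ⌊$56,531 × 125%/5⌋ = $14,132; SL = ⌊$52,831/3⌋ = $17,610 → take SL $17,610. Book value $38,921.
Accumulated through year 3 = $100,498 − $38,921 = $61,577.

$61,577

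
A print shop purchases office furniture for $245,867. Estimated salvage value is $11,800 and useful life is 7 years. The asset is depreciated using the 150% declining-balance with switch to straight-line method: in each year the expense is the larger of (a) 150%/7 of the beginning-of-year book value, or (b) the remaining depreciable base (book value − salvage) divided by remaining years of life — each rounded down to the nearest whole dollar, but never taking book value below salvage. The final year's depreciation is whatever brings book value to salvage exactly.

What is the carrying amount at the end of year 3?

$119,261

Depreciable base = $245,867 − $11,800 = $234,067.
Year 1: DB = ⌊$245,867 × 150%/7⌋ = $52,685; SL = ⌊$234,067/7⌋ = $33,438 → take DB $52,685. Book value $193,182.
Year 2: DB = ⌊$193,182 × 150%/7⌋ = $41,396; SL = ⌊$181,382/6⌋ = $30,230 → take DB $41,396. Book value $151,786.
Year 3: DB = ⌊$151,786 × 150%/7⌋ = $32,525; SL = ⌊$139,986/5⌋ = $27,997 → take DB $32,525. Book value $119,261.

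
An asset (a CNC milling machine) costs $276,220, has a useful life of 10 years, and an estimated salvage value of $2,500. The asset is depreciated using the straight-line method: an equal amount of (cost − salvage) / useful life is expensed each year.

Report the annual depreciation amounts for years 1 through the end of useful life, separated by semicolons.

Depreciable base = $276,220 − $2,500 = $273,720.
Annual expense = $273,720 / 10 = $27,372.
End of year 1: book value $248,848.
End of year 2: book value $221,476.
End of year 3: book value $194,104.
End of year 4: book value $166,732.
End of year 5: book value $139,360.
End of year 6: book value $111,988.
End of year 7: book value $84,616.
End of year 8: book value $57,244.
End of year 9: book value $29,872.
End of year 10: book value $2,500.

$27,372; $27,372; $27,372; $27,372; $27,372; $27,372; $27,372; $27,372; $27,372; $27,372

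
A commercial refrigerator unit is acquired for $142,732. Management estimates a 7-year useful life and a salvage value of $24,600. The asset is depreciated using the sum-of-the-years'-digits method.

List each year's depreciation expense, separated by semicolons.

$29,533; $25,314; $21,095; $16,876; $12,657; $8,438; $4,219

Depreciable base = $142,732 − $24,600 = $118,132.
Sum of the years' digits = 7+6+5+4+3+2+1 = 28.
Year 1: $118,132 × 7/28 = $29,533. Book value $113,199.
Year 2: $118,132 × 6/28 = $25,314. Book value $87,885.
Year 3: $118,132 × 5/28 = $21,095. Book value $66,790.
Year 4: $118,132 × 4/28 = $16,876. Book value $49,914.
Year 5: $118,132 × 3/28 = $12,657. Book value $37,257.
Year 6: $118,132 × 2/28 = $8,438. Book value $28,819.
Year 7: $118,132 × 1/28 = $4,219. Book value $24,600.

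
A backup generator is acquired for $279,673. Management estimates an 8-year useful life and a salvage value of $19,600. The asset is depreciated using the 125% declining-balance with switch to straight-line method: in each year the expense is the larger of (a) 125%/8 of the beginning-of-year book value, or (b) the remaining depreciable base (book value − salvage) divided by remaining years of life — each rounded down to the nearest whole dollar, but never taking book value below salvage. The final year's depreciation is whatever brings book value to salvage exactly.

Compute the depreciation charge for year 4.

$29,678

Depreciable base = $279,673 − $19,600 = $260,073.
Year 1: DB = ⌊$279,673 × 125%/8⌋ = $43,698; SL = ⌊$260,073/8⌋ = $32,509 → take DB $43,698. Book value $235,975.
Year 2: DB = ⌊$235,975 × 125%/8⌋ = $36,871; SL = ⌊$216,375/7⌋ = $30,910 → take DB $36,871. Book value $199,104.
Year 3: DB = ⌊$199,104 × 125%/8⌋ = $31,110; SL = ⌊$179,504/6⌋ = $29,917 → take DB $31,110. Book value $167,994.
Year 4: DB = ⌊$167,994 × 125%/8⌋ = $26,249; SL = ⌊$148,394/5⌋ = $29,678 → take SL $29,678. Book value $138,316.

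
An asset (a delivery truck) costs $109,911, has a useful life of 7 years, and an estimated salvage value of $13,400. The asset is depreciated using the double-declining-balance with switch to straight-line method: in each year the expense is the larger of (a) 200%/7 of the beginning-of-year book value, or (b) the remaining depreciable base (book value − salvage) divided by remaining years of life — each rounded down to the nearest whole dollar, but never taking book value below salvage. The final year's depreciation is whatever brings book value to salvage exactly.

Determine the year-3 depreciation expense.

$16,022

Depreciable base = $109,911 − $13,400 = $96,511.
Year 1: DB = ⌊$109,911 × 200%/7⌋ = $31,403; SL = ⌊$96,511/7⌋ = $13,787 → take DB $31,403. Book value $78,508.
Year 2: DB = ⌊$78,508 × 200%/7⌋ = $22,430; SL = ⌊$65,108/6⌋ = $10,851 → take DB $22,430. Book value $56,078.
Year 3: DB = ⌊$56,078 × 200%/7⌋ = $16,022; SL = ⌊$42,678/5⌋ = $8,535 → take DB $16,022. Book value $40,056.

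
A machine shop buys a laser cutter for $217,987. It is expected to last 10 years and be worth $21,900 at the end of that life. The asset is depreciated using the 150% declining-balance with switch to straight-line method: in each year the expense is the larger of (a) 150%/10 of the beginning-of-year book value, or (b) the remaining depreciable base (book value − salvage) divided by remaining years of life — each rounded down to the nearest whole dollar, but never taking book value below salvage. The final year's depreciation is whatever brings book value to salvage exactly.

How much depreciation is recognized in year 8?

Depreciable base = $217,987 − $21,900 = $196,087.
Year 1: DB = ⌊$217,987 × 150%/10⌋ = $32,698; SL = ⌊$196,087/10⌋ = $19,608 → take DB $32,698. Book value $185,289.
Year 2: DB = ⌊$185,289 × 150%/10⌋ = $27,793; SL = ⌊$163,389/9⌋ = $18,154 → take DB $27,793. Book value $157,496.
Year 3: DB = ⌊$157,496 × 150%/10⌋ = $23,624; SL = ⌊$135,596/8⌋ = $16,949 → take DB $23,624. Book value $133,872.
Year 4: DB = ⌊$133,872 × 150%/10⌋ = $20,080; SL = ⌊$111,972/7⌋ = $15,996 → take DB $20,080. Book value $113,792.
Year 5: DB = ⌊$113,792 × 150%/10⌋ = $17,068; SL = ⌊$91,892/6⌋ = $15,315 → take DB $17,068. Book value $96,724.
Year 6: DB = ⌊$96,724 × 150%/10⌋ = $14,508; SL = ⌊$74,824/5⌋ = $14,964 → take SL $14,964. Book value $81,760.
Year 7: DB = ⌊$81,760 × 150%/10⌋ = $12,264; SL = ⌊$59,860/4⌋ = $14,965 → take SL $14,965. Book value $66,795.
Year 8: DB = ⌊$66,795 × 150%/10⌋ = $10,019; SL = ⌊$44,895/3⌋ = $14,965 → take SL $14,965. Book value $51,830.

$14,965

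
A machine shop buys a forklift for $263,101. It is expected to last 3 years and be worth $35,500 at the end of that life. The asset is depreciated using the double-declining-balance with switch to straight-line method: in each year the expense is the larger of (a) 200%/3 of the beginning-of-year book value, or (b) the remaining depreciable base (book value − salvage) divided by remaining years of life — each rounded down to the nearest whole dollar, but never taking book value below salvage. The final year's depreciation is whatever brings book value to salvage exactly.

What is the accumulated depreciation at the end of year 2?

Depreciable base = $263,101 − $35,500 = $227,601.
Year 1: DB = ⌊$263,101 × 200%/3⌋ = $175,400; SL = ⌊$227,601/3⌋ = $75,867 → take DB $175,400. Book value $87,701.
Year 2: DB = ⌊$87,701 × 200%/3⌋ = $58,467; SL = ⌊$52,201/2⌋ = $26,100 → take DB $58,467, capped at $52,201. Book value $35,500.
Accumulated through year 2 = $263,101 − $35,500 = $227,601.

$227,601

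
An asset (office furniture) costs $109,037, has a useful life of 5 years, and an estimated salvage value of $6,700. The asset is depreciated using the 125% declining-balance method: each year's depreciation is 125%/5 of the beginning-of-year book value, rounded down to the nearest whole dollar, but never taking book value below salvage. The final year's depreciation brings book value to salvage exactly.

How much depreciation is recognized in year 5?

$27,801

Depreciable base = $109,037 − $6,700 = $102,337.
Year 1: ⌊$109,037 × 125%/5⌋ = $27,259. Book value $81,778.
Year 2: ⌊$81,778 × 125%/5⌋ = $20,444. Book value $61,334.
Year 3: ⌊$61,334 × 125%/5⌋ = $15,333. Book value $46,001.
Year 4: ⌊$46,001 × 125%/5⌋ = $11,500. Book value $34,501.
Year 5 (final): $34,501 − $6,700 = $27,801. Book value $6,700.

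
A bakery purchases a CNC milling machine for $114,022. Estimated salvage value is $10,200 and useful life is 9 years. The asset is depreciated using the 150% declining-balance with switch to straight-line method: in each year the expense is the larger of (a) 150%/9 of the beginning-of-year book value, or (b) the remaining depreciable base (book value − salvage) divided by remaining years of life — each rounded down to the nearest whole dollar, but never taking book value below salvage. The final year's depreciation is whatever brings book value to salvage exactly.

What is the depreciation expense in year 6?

$8,906

Depreciable base = $114,022 − $10,200 = $103,822.
Year 1: DB = ⌊$114,022 × 150%/9⌋ = $19,003; SL = ⌊$103,822/9⌋ = $11,535 → take DB $19,003. Book value $95,019.
Year 2: DB = ⌊$95,019 × 150%/9⌋ = $15,836; SL = ⌊$84,819/8⌋ = $10,602 → take DB $15,836. Book value $79,183.
Year 3: DB = ⌊$79,183 × 150%/9⌋ = $13,197; SL = ⌊$68,983/7⌋ = $9,854 → take DB $13,197. Book value $65,986.
Year 4: DB = ⌊$65,986 × 150%/9⌋ = $10,997; SL = ⌊$55,786/6⌋ = $9,297 → take DB $10,997. Book value $54,989.
Year 5: DB = ⌊$54,989 × 150%/9⌋ = $9,164; SL = ⌊$44,789/5⌋ = $8,957 → take DB $9,164. Book value $45,825.
Year 6: DB = ⌊$45,825 × 150%/9⌋ = $7,637; SL = ⌊$35,625/4⌋ = $8,906 → take SL $8,906. Book value $36,919.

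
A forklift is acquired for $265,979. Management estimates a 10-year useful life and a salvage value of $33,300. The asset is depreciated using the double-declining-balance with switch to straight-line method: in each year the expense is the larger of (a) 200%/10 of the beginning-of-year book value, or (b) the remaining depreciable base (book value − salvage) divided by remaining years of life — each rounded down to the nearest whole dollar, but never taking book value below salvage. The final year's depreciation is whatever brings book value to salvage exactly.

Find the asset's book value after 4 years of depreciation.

$108,947

Depreciable base = $265,979 − $33,300 = $232,679.
Year 1: DB = ⌊$265,979 × 200%/10⌋ = $53,195; SL = ⌊$232,679/10⌋ = $23,267 → take DB $53,195. Book value $212,784.
Year 2: DB = ⌊$212,784 × 200%/10⌋ = $42,556; SL = ⌊$179,484/9⌋ = $19,942 → take DB $42,556. Book value $170,228.
Year 3: DB = ⌊$170,228 × 200%/10⌋ = $34,045; SL = ⌊$136,928/8⌋ = $17,116 → take DB $34,045. Book value $136,183.
Year 4: DB = ⌊$136,183 × 200%/10⌋ = $27,236; SL = ⌊$102,883/7⌋ = $14,697 → take DB $27,236. Book value $108,947.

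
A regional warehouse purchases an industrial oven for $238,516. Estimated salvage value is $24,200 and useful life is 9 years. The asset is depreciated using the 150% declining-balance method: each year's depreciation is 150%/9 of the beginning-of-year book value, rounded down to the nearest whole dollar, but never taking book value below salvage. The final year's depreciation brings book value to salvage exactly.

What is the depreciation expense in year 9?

Depreciable base = $238,516 − $24,200 = $214,316.
Year 1: ⌊$238,516 × 150%/9⌋ = $39,752. Book value $198,764.
Year 2: ⌊$198,764 × 150%/9⌋ = $33,127. Book value $165,637.
Year 3: ⌊$165,637 × 150%/9⌋ = $27,606. Book value $138,031.
Year 4: ⌊$138,031 × 150%/9⌋ = $23,005. Book value $115,026.
Year 5: ⌊$115,026 × 150%/9⌋ = $19,171. Book value $95,855.
Year 6: ⌊$95,855 × 150%/9⌋ = $15,975. Book value $79,880.
Year 7: ⌊$79,880 × 150%/9⌋ = $13,313. Book value $66,567.
Year 8: ⌊$66,567 × 150%/9⌋ = $11,094. Book value $55,473.
Year 9 (final): $55,473 − $24,200 = $31,273. Book value $24,200.

$31,273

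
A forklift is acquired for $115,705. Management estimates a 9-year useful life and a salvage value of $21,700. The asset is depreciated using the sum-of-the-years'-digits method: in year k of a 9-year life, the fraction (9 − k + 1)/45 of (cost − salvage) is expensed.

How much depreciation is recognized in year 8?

Depreciable base = $115,705 − $21,700 = $94,005.
Sum of the years' digits = 9+8+7+6+5+4+3+2+1 = 45.
Year 1: $94,005 × 9/45 = $18,801. Book value $96,904.
Year 2: $94,005 × 8/45 = $16,712. Book value $80,192.
Year 3: $94,005 × 7/45 = $14,623. Book value $65,569.
Year 4: $94,005 × 6/45 = $12,534. Book value $53,035.
Year 5: $94,005 × 5/45 = $10,445. Book value $42,590.
Year 6: $94,005 × 4/45 = $8,356. Book value $34,234.
Year 7: $94,005 × 3/45 = $6,267. Book value $27,967.
Year 8: $94,005 × 2/45 = $4,178. Book value $23,789.

$4,178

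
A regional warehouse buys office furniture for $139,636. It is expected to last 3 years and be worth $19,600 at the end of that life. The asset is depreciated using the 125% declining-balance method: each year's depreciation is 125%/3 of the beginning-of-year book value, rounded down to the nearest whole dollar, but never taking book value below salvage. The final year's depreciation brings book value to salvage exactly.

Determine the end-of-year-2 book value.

Depreciable base = $139,636 − $19,600 = $120,036.
Year 1: ⌊$139,636 × 125%/3⌋ = $58,181. Book value $81,455.
Year 2: ⌊$81,455 × 125%/3⌋ = $33,939. Book value $47,516.

$47,516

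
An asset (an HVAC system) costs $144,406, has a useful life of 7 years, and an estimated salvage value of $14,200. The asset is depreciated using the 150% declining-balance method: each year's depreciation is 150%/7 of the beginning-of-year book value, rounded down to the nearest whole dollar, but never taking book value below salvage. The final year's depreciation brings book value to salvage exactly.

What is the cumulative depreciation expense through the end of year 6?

Depreciable base = $144,406 − $14,200 = $130,206.
Year 1: ⌊$144,406 × 150%/7⌋ = $30,944. Book value $113,462.
Year 2: ⌊$113,462 × 150%/7⌋ = $24,313. Book value $89,149.
Year 3: ⌊$89,149 × 150%/7⌋ = $19,103. Book value $70,046.
Year 4: ⌊$70,046 × 150%/7⌋ = $15,009. Book value $55,037.
Year 5: ⌊$55,037 × 150%/7⌋ = $11,793. Book value $43,244.
Year 6: ⌊$43,244 × 150%/7⌋ = $9,266. Book value $33,978.
Accumulated through year 6 = $144,406 − $33,978 = $110,428.

$110,428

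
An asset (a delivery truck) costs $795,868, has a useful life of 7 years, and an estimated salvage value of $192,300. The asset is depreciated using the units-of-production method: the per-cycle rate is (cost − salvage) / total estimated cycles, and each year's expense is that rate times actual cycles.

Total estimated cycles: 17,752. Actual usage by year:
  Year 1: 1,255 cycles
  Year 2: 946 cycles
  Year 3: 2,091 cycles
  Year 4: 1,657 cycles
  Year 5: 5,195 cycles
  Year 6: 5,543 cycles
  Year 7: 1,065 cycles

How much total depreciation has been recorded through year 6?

$567,358

Depreciable base = $795,868 − $192,300 = $603,568.
Rate = $603,568 / 17,752 cycles = $34 per cycle.
Year 1: 1,255 × $34 = $42,670. Book value $753,198.
Year 2: 946 × $34 = $32,164. Book value $721,034.
Year 3: 2,091 × $34 = $71,094. Book value $649,940.
Year 4: 1,657 × $34 = $56,338. Book value $593,602.
Year 5: 5,195 × $34 = $176,630. Book value $416,972.
Year 6: 5,543 × $34 = $188,462. Book value $228,510.
Accumulated through year 6 = $795,868 − $228,510 = $567,358.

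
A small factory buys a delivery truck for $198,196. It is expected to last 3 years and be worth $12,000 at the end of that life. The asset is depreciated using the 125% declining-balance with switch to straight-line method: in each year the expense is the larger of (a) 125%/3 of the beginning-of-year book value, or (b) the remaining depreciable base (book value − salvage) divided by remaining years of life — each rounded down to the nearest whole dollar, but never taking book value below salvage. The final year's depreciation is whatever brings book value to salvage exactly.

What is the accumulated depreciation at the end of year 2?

$134,388

Depreciable base = $198,196 − $12,000 = $186,196.
Year 1: DB = ⌊$198,196 × 125%/3⌋ = $82,581; SL = ⌊$186,196/3⌋ = $62,065 → take DB $82,581. Book value $115,615.
Year 2: DB = ⌊$115,615 × 125%/3⌋ = $48,172; SL = ⌊$103,615/2⌋ = $51,807 → take SL $51,807. Book value $63,808.
Accumulated through year 2 = $198,196 − $63,808 = $134,388.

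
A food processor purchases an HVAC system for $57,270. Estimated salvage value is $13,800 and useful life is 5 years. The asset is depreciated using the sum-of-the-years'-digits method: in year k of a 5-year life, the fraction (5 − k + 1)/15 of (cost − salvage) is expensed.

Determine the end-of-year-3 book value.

Depreciable base = $57,270 − $13,800 = $43,470.
Sum of the years' digits = 5+4+3+2+1 = 15.
Year 1: $43,470 × 5/15 = $14,490. Book value $42,780.
Year 2: $43,470 × 4/15 = $11,592. Book value $31,188.
Year 3: $43,470 × 3/15 = $8,694. Book value $22,494.

$22,494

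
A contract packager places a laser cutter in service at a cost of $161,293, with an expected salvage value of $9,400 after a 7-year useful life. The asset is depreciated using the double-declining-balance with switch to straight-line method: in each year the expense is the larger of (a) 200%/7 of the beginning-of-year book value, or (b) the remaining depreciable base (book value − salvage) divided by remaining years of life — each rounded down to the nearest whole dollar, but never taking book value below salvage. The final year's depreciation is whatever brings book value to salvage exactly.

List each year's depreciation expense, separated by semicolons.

Depreciable base = $161,293 − $9,400 = $151,893.
Year 1: DB = ⌊$161,293 × 200%/7⌋ = $46,083; SL = ⌊$151,893/7⌋ = $21,699 → take DB $46,083. Book value $115,210.
Year 2: DB = ⌊$115,210 × 200%/7⌋ = $32,917; SL = ⌊$105,810/6⌋ = $17,635 → take DB $32,917. Book value $82,293.
Year 3: DB = ⌊$82,293 × 200%/7⌋ = $23,512; SL = ⌊$72,893/5⌋ = $14,578 → take DB $23,512. Book value $58,781.
Year 4: DB = ⌊$58,781 × 200%/7⌋ = $16,794; SL = ⌊$49,381/4⌋ = $12,345 → take DB $16,794. Book value $41,987.
Year 5: DB = ⌊$41,987 × 200%/7⌋ = $11,996; SL = ⌊$32,587/3⌋ = $10,862 → take DB $11,996. Book value $29,991.
Year 6: DB = ⌊$29,991 × 200%/7⌋ = $8,568; SL = ⌊$20,591/2⌋ = $10,295 → take SL $10,295. Book value $19,696.
Year 7 (final): $19,696 − $9,400 = $10,296. Book value $9,400.

$46,083; $32,917; $23,512; $16,794; $11,996; $10,295; $10,296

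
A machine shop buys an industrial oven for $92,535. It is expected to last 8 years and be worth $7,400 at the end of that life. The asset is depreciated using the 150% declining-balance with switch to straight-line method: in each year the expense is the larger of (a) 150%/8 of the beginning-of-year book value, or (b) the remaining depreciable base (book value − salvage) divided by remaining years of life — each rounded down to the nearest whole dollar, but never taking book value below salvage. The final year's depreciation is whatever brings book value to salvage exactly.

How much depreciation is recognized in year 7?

$8,232

Depreciable base = $92,535 − $7,400 = $85,135.
Year 1: DB = ⌊$92,535 × 150%/8⌋ = $17,350; SL = ⌊$85,135/8⌋ = $10,641 → take DB $17,350. Book value $75,185.
Year 2: DB = ⌊$75,185 × 150%/8⌋ = $14,097; SL = ⌊$67,785/7⌋ = $9,683 → take DB $14,097. Book value $61,088.
Year 3: DB = ⌊$61,088 × 150%/8⌋ = $11,454; SL = ⌊$53,688/6⌋ = $8,948 → take DB $11,454. Book value $49,634.
Year 4: DB = ⌊$49,634 × 150%/8⌋ = $9,306; SL = ⌊$42,234/5⌋ = $8,446 → take DB $9,306. Book value $40,328.
Year 5: DB = ⌊$40,328 × 150%/8⌋ = $7,561; SL = ⌊$32,928/4⌋ = $8,232 → take SL $8,232. Book value $32,096.
Year 6: DB = ⌊$32,096 × 150%/8⌋ = $6,018; SL = ⌊$24,696/3⌋ = $8,232 → take SL $8,232. Book value $23,864.
Year 7: DB = ⌊$23,864 × 150%/8⌋ = $4,474; SL = ⌊$16,464/2⌋ = $8,232 → take SL $8,232. Book value $15,632.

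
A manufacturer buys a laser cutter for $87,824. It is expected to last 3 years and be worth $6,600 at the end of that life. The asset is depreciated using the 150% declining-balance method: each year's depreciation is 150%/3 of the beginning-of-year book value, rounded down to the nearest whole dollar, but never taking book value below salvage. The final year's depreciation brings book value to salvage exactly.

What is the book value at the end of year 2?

Depreciable base = $87,824 − $6,600 = $81,224.
Year 1: ⌊$87,824 × 150%/3⌋ = $43,912. Book value $43,912.
Year 2: ⌊$43,912 × 150%/3⌋ = $21,956. Book value $21,956.

$21,956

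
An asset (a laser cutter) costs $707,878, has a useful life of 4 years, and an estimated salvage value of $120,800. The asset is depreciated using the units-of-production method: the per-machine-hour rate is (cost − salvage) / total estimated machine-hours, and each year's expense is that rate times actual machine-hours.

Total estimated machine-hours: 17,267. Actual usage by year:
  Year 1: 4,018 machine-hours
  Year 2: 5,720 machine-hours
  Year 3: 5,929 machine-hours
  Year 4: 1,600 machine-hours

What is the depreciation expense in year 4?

Depreciable base = $707,878 − $120,800 = $587,078.
Rate = $587,078 / 17,267 machine-hours = $34 per machine-hour.
Year 1: 4,018 × $34 = $136,612. Book value $571,266.
Year 2: 5,720 × $34 = $194,480. Book value $376,786.
Year 3: 5,929 × $34 = $201,586. Book value $175,200.
Year 4: 1,600 × $34 = $54,400. Book value $120,800.

$54,400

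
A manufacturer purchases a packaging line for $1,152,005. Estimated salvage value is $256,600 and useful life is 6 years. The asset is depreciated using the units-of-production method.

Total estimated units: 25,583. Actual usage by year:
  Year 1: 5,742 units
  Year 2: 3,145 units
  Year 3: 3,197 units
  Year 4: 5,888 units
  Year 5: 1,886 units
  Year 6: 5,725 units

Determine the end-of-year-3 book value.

Depreciable base = $1,152,005 − $256,600 = $895,405.
Rate = $895,405 / 25,583 units = $35 per unit.
Year 1: 5,742 × $35 = $200,970. Book value $951,035.
Year 2: 3,145 × $35 = $110,075. Book value $840,960.
Year 3: 3,197 × $35 = $111,895. Book value $729,065.

$729,065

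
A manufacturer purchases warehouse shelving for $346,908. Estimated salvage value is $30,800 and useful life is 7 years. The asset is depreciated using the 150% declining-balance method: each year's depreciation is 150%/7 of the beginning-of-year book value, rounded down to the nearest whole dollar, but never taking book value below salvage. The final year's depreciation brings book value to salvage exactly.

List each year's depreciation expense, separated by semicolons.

Depreciable base = $346,908 − $30,800 = $316,108.
Year 1: ⌊$346,908 × 150%/7⌋ = $74,337. Book value $272,571.
Year 2: ⌊$272,571 × 150%/7⌋ = $58,408. Book value $214,163.
Year 3: ⌊$214,163 × 150%/7⌋ = $45,892. Book value $168,271.
Year 4: ⌊$168,271 × 150%/7⌋ = $36,058. Book value $132,213.
Year 5: ⌊$132,213 × 150%/7⌋ = $28,331. Book value $103,882.
Year 6: ⌊$103,882 × 150%/7⌋ = $22,260. Book value $81,622.
Year 7 (final): $81,622 − $30,800 = $50,822. Book value $30,800.

$74,337; $58,408; $45,892; $36,058; $28,331; $22,260; $50,822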